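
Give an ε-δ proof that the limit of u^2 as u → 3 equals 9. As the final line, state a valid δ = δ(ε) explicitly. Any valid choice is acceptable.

δ = min(1, ε/7)

Let ε > 0 be given. We seek δ > 0 with 0 < |u − 3| < δ ⇒ |u^2 − 9| < ε.
Factor: u^2 − 9 = (u − 3)(u + 3), so |u^2 − 9| = |u − 3|·|u + 3|.
Impose δ ≤ 1 so that |u| < 4; then |u + 3| ≤ 7.
Hence |u^2 − 9| ≤ 7|u − 3|, which is < ε once |u − 3| < ε/7.
Take δ = min(1, ε/7). If 0 < |u − 3| < δ then both bounds hold and |u^2 − 9| ≤ 7|u − 3| < 7·(ε/7) = ε.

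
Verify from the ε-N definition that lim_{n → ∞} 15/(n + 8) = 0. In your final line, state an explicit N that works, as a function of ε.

Let ε > 0 be given. For n ≥ 1, |15/(n + 8) − 0| = 15/(n + 8) ≤ 15/n.
We need 15/n < ε, i.e. n > 15/ε.
Take N = 15/ε. If n > N then |15/(n + 8)| ≤ 15/n < ε.

N = 15/ε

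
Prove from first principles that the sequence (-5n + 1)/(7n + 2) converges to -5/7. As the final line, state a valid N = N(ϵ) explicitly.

Suppose ϵ > 0. For n ≥ 1, |(-5n + 1)/(7n + 2) + 5/7| = |17|/(7(7n + 2)) = 17/(7(7n + 2)).
Since 7n + 2 ≥ 7n for n ≥ 1, this is ≤ 17/(7·7n) = (17/49)/n.
So |(-5n + 1)/(7n + 2) + 5/7| < ϵ whenever n > (17/49)/ϵ.
Take N = (17/49)/ϵ. If n > N then |(-5n + 1)/(7n + 2) + 5/7| ≤ (17/49)/n < ϵ.

N = (17/49)/ϵ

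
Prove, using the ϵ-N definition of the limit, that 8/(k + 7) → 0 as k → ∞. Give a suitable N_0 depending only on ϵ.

Let ϵ > 0. For k ≥ 1, |8/(k + 7) − 0| = 8/(k + 7) ≤ 8/k.
We need 8/k < ϵ, i.e. k > 8/ϵ.
Take N_0 = 8/ϵ. If k > N_0 then |8/(k + 7)| ≤ 8/k < ϵ.

N_0 = 8/ϵ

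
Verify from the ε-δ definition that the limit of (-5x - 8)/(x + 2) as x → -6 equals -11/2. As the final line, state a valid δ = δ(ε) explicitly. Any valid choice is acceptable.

Suppose ε > 0. We want δ > 0 with 0 < |x + 6| < δ ⇒ |(-5x - 8)/(x + 2) + 11/2| < ε.
Combining over a common denominator, (-5x - 8)/(x + 2) + 11/2 = [(-5x - 8)·(-4) − 22·(x + 2)] / [(-4)·(x + 2)] = -2(x + 6) / ((-4)(x + 2)).
So |(-5x - 8)/(x + 2) + 11/2| = 2|x + 6| / (4·|x + 2|).
Restrict δ ≤ 2. Then |x + 6| < 2 gives |x + 2| = |(x + 6) + (-4)| ≥ 4 − 2 = 2.
Hence |(-5x - 8)/(x + 2) + 11/2| < 2|x + 6|/(4·2) = (1/4)|x + 6|, which is < ε once |x + 6| < 4ε.
Take δ = min(2, 4ε). Then 0 < |x + 6| < δ forces both bounds, so |(-5x - 8)/(x + 2) + 11/2| < ε.

δ = min(2, 4ε)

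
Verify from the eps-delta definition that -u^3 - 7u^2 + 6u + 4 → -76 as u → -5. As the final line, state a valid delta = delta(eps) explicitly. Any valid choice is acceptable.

Fix eps > 0. We want delta > 0 such that 0 < |u + 5| < delta implies |(-u^3 - 7u^2 + 6u + 4) + 76| < eps.
(-u^3 - 7u^2 + 6u + 4) + 76 = -u^3 - 7u^2 + 6u + 80 = (u + 5)(-u^2 - 2u + 16).
So |(-u^3 - 7u^2 + 6u + 4) + 76| = |u + 5|·|-u^2 - 2u + 16|.
Assume first that |u + 5| < 1, so |u| < 6. Then |-u^2 - 2u + 16| ≤ 6^2 + 2·6 + 16 = 64.
Hence |(-u^3 - 7u^2 + 6u + 4) + 76| ≤ 64|u + 5| < eps provided |u + 5| < eps/64.
Choosing delta = min(1, eps/64) ensures both conditions, hence |(-u^3 - 7u^2 + 6u + 4) + 76| < eps.

delta = min(1, eps/64)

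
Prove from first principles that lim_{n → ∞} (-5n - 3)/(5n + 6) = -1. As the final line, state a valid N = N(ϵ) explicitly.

N = (3/5)/ϵ

Let ϵ > 0. For n ≥ 1, |(-5n - 3)/(5n + 6) + 1| = |15|/(5(5n + 6)) = 15/(5(5n + 6)).
Since 5n + 6 ≥ 5n for n ≥ 1, this is ≤ 15/(5·5n) = (3/5)/n.
So |(-5n - 3)/(5n + 6) + 1| < ϵ whenever n > (3/5)/ϵ.
Take N = (3/5)/ϵ. If n > N then |(-5n - 3)/(5n + 6) + 1| ≤ (3/5)/n < ϵ.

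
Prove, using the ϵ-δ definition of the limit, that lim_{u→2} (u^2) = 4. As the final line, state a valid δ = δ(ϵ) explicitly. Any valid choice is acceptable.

δ = min(1, ϵ/5)

Suppose ϵ > 0. We seek δ > 0 with 0 < |u − 2| < δ ⇒ |u^2 − 4| < ϵ.
Factor: u^2 − 4 = (u − 2)(u + 2), so |u^2 − 4| = |u − 2|·|u + 2|.
Restrict δ ≤ 1. Then |u − 2| < 1 gives |u| < 3, so by the triangle inequality |u + 2| ≤ 3 + 2 = 5.
Hence |u^2 − 4| ≤ 5|u − 2|, which is < ϵ once |u − 2| < ϵ/5.
Take δ = min(1, ϵ/5). If 0 < |u − 2| < δ then both bounds hold and |u^2 − 4| ≤ 5|u − 2| < 5·(ϵ/5) = ϵ.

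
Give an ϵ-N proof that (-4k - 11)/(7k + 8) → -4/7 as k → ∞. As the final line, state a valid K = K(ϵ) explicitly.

K = (45/49)/ϵ

Let ϵ > 0 be given. For k ≥ 1, |(-4k - 11)/(7k + 8) + 4/7| = |-45|/(7(7k + 8)) = 45/(7(7k + 8)).
Since 7k + 8 ≥ 7k for k ≥ 1, this is ≤ 45/(7·7k) = (45/49)/k.
So |(-4k - 11)/(7k + 8) + 4/7| < ϵ whenever k > (45/49)/ϵ.
Take K = (45/49)/ϵ. If k > K then |(-4k - 11)/(7k + 8) + 4/7| ≤ (45/49)/k < ϵ.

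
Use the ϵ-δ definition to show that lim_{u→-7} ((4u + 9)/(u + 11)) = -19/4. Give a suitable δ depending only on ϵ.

δ = min(2, (8/35)ϵ)

Fix ϵ > 0. We want δ > 0 with 0 < |u + 7| < δ ⇒ |(4u + 9)/(u + 11) + 19/4| < ϵ.
Combining over a common denominator, (4u + 9)/(u + 11) + 19/4 = [(4u + 9)·4 − (-19)·(u + 11)] / [4·(u + 11)] = 35(u + 7) / (4(u + 11)).
So |(4u + 9)/(u + 11) + 19/4| = 35|u + 7| / (4·|u + 11|).
Restrict δ ≤ 2. Then |u + 7| < 2 gives |u + 11| = |(u + 7) + 4| ≥ 4 − 2 = 2.
Hence |(4u + 9)/(u + 11) + 19/4| < 35|u + 7|/(4·2) = (35/8)|u + 7|, which is < ϵ once |u + 7| < (8/35)ϵ.
Take δ = min(2, (8/35)ϵ). Then 0 < |u + 7| < δ forces both bounds, so |(4u + 9)/(u + 11) + 19/4| < ϵ.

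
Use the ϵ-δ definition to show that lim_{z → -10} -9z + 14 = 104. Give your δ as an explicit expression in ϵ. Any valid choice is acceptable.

Suppose ϵ > 0. We need δ > 0 so that 0 < |z + 10| < δ implies |(-9z + 14) − 104| < ϵ.
|(-9z + 14) − 104| = |-9z - 90| = 9|z + 10|.
Thus it suffices that |z + 10| < ϵ/9.
Take δ = ϵ/9. If 0 < |z + 10| < δ then |(-9z + 14) − 104| = 9|z + 10| < 9·(ϵ/9) = ϵ.

δ = ϵ/9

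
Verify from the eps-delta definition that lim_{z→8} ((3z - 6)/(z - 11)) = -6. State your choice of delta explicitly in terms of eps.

delta = min(3/2, (1/6)eps)

Suppose eps > 0. We want delta > 0 with 0 < |z − 8| < delta ⇒ |(3z - 6)/(z - 11) + 6| < eps.
Combining over a common denominator, (3z - 6)/(z - 11) + 6 = [(3z - 6)·(-3) − 18·(z - 11)] / [(-3)·(z - 11)] = -27(z − 8) / ((-3)(z - 11)).
So |(3z - 6)/(z - 11) + 6| = 27|z − 8| / (3·|z − 11|).
Require delta ≤ 3/2, so |z − 11| ≥ |-3| − |z − 8| > 3 − 3/2 = 3/2.
Hence |(3z - 6)/(z - 11) + 6| < 27|z − 8|/(3·(3/2)) = 6|z − 8|, which is < eps once |z − 8| < (1/6)eps.
Take delta = min(3/2, (1/6)eps). Then 0 < |z − 8| < delta forces both bounds, so |(3z - 6)/(z - 11) + 6| < eps.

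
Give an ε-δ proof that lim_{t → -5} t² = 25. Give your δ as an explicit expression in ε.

δ = min(1, ε/11)

Let ε > 0. We seek δ > 0 with 0 < |t + 5| < δ ⇒ |t² − 25| < ε.
Factor: t² − 25 = (t + 5)(t - 5), so |t² − 25| = |t + 5|·|t - 5|.
Restrict δ ≤ 1. Then |t + 5| < 1 gives |t| < 6, so by the triangle inequality |t - 5| ≤ 6 + 5 = 11.
Hence |t² − 25| ≤ 11|t + 5|, which is < ε once |t + 5| < ε/11.
Take δ = min(1, ε/11). If 0 < |t + 5| < δ then both bounds hold and |t² − 25| ≤ 11|t + 5| < 11·(ε/11) = ε.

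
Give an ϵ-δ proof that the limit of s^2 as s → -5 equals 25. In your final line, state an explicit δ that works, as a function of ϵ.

Let ϵ > 0. We seek δ > 0 with 0 < |s + 5| < δ ⇒ |s^2 − 25| < ϵ.
Factor: s^2 − 25 = (s + 5)(s - 5), so |s^2 − 25| = |s + 5|·|s - 5|.
Restrict δ ≤ 2. Then |s + 5| < 2 gives |s| < 7, so by the triangle inequality |s - 5| ≤ 7 + 5 = 12.
Hence |s^2 − 25| ≤ 12|s + 5|, which is < ϵ once |s + 5| < ϵ/12.
Take δ = min(2, ϵ/12). If 0 < |s + 5| < δ then both bounds hold and |s^2 − 25| ≤ 12|s + 5| < 12·(ϵ/12) = ϵ.

δ = min(2, ϵ/12)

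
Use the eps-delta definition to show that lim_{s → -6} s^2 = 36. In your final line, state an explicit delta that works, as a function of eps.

Let eps > 0 be given. We seek delta > 0 with 0 < |s + 6| < delta ⇒ |s^2 − 36| < eps.
Factor: s^2 − 36 = (s + 6)(s - 6), so |s^2 − 36| = |s + 6|·|s - 6|.
Restrict delta ≤ 1. Then |s + 6| < 1 gives |s| < 7, so by the triangle inequality |s - 6| ≤ 7 + 6 = 13.
Hence |s^2 − 36| ≤ 13|s + 6|, which is < eps once |s + 6| < eps/13.
Take delta = min(1, eps/13). If 0 < |s + 6| < delta then both bounds hold and |s^2 − 36| ≤ 13|s + 6| < 13·(eps/13) = eps.

delta = min(1, eps/13)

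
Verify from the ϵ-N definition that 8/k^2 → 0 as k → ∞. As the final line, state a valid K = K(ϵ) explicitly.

K = (8/ϵ)^{1/2}

Let ϵ > 0. For k ≥ 1, |8/k^2 − 0| = 8/k^2.
8/k^2 < ϵ ⇔ k^2 > 8/ϵ ⇔ k > (8/ϵ)^{1/2}.
Take K = (8/ϵ)^{1/2}. Then k > K implies 8/k^2 < ϵ.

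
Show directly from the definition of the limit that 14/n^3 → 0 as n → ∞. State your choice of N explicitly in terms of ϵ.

N = (14/ϵ)^{1/3}

Suppose ϵ > 0. For n ≥ 1, |14/n^3 − 0| = 14/n^3.
14/n^3 < ϵ ⇔ n^3 > 14/ϵ ⇔ n > (14/ϵ)^{1/3}.
Take N = (14/ϵ)^{1/3}. Then n > N implies 14/n^3 < ϵ.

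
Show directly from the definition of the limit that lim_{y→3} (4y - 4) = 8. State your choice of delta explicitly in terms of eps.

delta = eps/4

Fix eps > 0. We need delta > 0 so that 0 < |y − 3| < delta implies |(4y - 4) − 8| < eps.
Since (4y - 4) − 8 = 4(y − 3), we have |(4y - 4) − 8| = 4|y − 3|.
Thus it suffices that |y − 3| < eps/4.
Choosing delta = eps/4 gives |(4y - 4) − 8| = 4|y − 3| < eps whenever |y − 3| < delta.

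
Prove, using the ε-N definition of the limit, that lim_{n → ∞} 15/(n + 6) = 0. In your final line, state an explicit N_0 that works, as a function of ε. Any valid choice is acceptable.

Let ε > 0. For n ≥ 1, |15/(n + 6) − 0| = 15/(n + 6) ≤ 15/n.
We need 15/n < ε, i.e. n > 15/ε.
Take N_0 = 15/ε. If n > N_0 then |15/(n + 6)| ≤ 15/n < ε.

N_0 = 15/ε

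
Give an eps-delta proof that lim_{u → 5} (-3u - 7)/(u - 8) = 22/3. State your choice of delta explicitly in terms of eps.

Let eps > 0. We want delta > 0 with 0 < |u − 5| < delta ⇒ |(-3u - 7)/(u - 8) − (22/3)| < eps.
Combining over a common denominator, (-3u - 7)/(u - 8) − (22/3) = [(-3u - 7)·(-3) − (-22)·(u - 8)] / [(-3)·(u - 8)] = 31(u − 5) / ((-3)(u - 8)).
So |(-3u - 7)/(u - 8) − (22/3)| = 31|u − 5| / (3·|u − 8|).
Require delta ≤ 3/2, so |u − 8| ≥ |-3| − |u − 5| > 3 − 3/2 = 3/2.
Hence |(-3u - 7)/(u - 8) − (22/3)| < 31|u − 5|/(3·(3/2)) = (62/9)|u − 5|, which is < eps once |u − 5| < (9/62)eps.
Take delta = min(3/2, (9/62)eps). Then 0 < |u − 5| < delta forces both bounds, so |(-3u - 7)/(u - 8) − (22/3)| < eps.

delta = min(3/2, (9/62)eps)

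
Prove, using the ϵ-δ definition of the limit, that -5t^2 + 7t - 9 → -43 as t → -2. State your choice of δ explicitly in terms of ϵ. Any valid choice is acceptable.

δ = min(2, ϵ/37)

Let ϵ > 0. We want δ > 0 such that 0 < |t + 2| < δ implies |(-5t^2 + 7t - 9) + 43| < ϵ.
(-5t^2 + 7t - 9) + 43 = -5t^2 + 7t + 34 = (t + 2)(-5t + 17).
So |(-5t^2 + 7t - 9) + 43| = |t + 2|·|-5t + 17|.
Assume first that |t + 2| < 2, so |t| < 4. Then |-5t + 17| ≤ 5·4 + 17 = 37.
Hence |(-5t^2 + 7t - 9) + 43| ≤ 37|t + 2| < ϵ provided |t + 2| < ϵ/37.
Choosing δ = min(2, ϵ/37) ensures both conditions, hence |(-5t^2 + 7t - 9) + 43| < ϵ.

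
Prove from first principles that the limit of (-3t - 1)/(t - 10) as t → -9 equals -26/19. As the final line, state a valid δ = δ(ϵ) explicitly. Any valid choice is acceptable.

δ = min(19/2, (361/62)ϵ)

Let ϵ > 0 be given. We want δ > 0 with 0 < |t + 9| < δ ⇒ |(-3t - 1)/(t - 10) + 26/19| < ϵ.
Combining over a common denominator, (-3t - 1)/(t - 10) + 26/19 = [(-3t - 1)·(-19) − 26·(t - 10)] / [(-19)·(t - 10)] = 31(t + 9) / ((-19)(t - 10)).
So |(-3t - 1)/(t - 10) + 26/19| = 31|t + 9| / (19·|t − 10|).
Require δ ≤ 19/2, so |t − 10| ≥ |-19| − |t + 9| > 19 − 19/2 = 19/2.
Hence |(-3t - 1)/(t - 10) + 26/19| < 31|t + 9|/(19·(19/2)) = (62/361)|t + 9|, which is < ϵ once |t + 9| < (361/62)ϵ.
Take δ = min(19/2, (361/62)ϵ). Then 0 < |t + 9| < δ forces both bounds, so |(-3t - 1)/(t - 10) + 26/19| < ϵ.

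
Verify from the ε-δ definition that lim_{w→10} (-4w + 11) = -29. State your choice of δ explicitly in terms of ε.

δ = ε/4

Let ε > 0. We need δ > 0 so that 0 < |w − 10| < δ implies |(-4w + 11) + 29| < ε.
Since (-4w + 11) + 29 = -4(w − 10), we have |(-4w + 11) + 29| = 4|w − 10|.
So 4|w − 10| < ε exactly when |w − 10| < ε/4.
Choosing δ = ε/4 gives |(-4w + 11) + 29| = 4|w − 10| < ε whenever |w − 10| < δ.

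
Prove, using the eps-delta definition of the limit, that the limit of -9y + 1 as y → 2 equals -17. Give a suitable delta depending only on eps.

Let eps > 0. We need delta > 0 so that 0 < |y − 2| < delta implies |(-9y + 1) + 17| < eps.
Since (-9y + 1) + 17 = -9(y − 2), we have |(-9y + 1) + 17| = 9|y − 2|.
Thus it suffices that |y − 2| < eps/9.
Choosing delta = eps/9 gives |(-9y + 1) + 17| = 9|y − 2| < eps whenever |y − 2| < delta.

delta = eps/9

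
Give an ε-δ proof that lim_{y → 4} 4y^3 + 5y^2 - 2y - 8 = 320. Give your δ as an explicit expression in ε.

Fix ε > 0. We want δ > 0 such that 0 < |y − 4| < δ implies |(4y^3 + 5y^2 - 2y - 8) − 320| < ε.
(4y^3 + 5y^2 - 2y - 8) − 320 = 4y^3 + 5y^2 - 2y - 328 = (y − 4)(4y^2 + 21y + 82).
So |(4y^3 + 5y^2 - 2y - 8) − 320| = |y − 4|·|4y^2 + 21y + 82|.
Require δ ≤ 1. Then |y − 4| < 1 gives |y| < 5, and by the triangle inequality |4y^2 + 21y + 82| ≤ 4·5^2 + 21·5 + 82 = 287.
Hence |(4y^3 + 5y^2 - 2y - 8) − 320| ≤ 287|y − 4| < ε provided |y − 4| < ε/287.
Take δ = min(1, ε/287). Then 0 < |y − 4| < δ gives both |y − 4| < 1 and |y − 4| < ε/287, so |(4y^3 + 5y^2 - 2y - 8) − 320| < ε.

δ = min(1, ε/287)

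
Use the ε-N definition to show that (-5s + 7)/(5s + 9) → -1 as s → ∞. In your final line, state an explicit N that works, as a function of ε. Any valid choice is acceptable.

N = (16/5)/ε

Let ε > 0. We seek N > 0 such that s > N implies |(-5s + 7)/(5s + 9) + 1| < ε.
(-5s + 7)/(5s + 9) + 1 = (5(-5s + 7) − (-5)(5s + 9)) / (5(5s + 9)) = 80/(5(5s + 9)).
For s > 0 we have 5s + 9 > 5s, so |(-5s + 7)/(5s + 9) + 1| = 80/(5(5s + 9)) < 80/(5·5s) = (16/5)/s.
Thus |(-5s + 7)/(5s + 9) + 1| < ε whenever s > (16/5)/ε.
Take N = (16/5)/ε. If s > N then |(-5s + 7)/(5s + 9) + 1| < (16/5)/s < ε.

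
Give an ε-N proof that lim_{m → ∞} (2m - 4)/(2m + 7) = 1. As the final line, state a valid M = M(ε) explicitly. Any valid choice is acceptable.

Fix ε > 0. For m ≥ 1, |(2m - 4)/(2m + 7) − 1| = |-22|/(2(2m + 7)) = 22/(2(2m + 7)).
Since 2m + 7 ≥ 2m for m ≥ 1, this is ≤ 22/(2·2m) = (11/2)/m.
So |(2m - 4)/(2m + 7) − 1| < ε whenever m > (11/2)/ε.
Take M = (11/2)/ε. If m > M then |(2m - 4)/(2m + 7) − 1| ≤ (11/2)/m < ε.

M = (11/2)/ε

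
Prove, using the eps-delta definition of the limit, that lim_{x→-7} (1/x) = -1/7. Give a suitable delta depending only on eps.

Let eps > 0 be given. We seek delta > 0 such that 0 < |x + 7| < delta implies |1/x + 1/7| < eps.
|1/x + 1/7| = |-7 − x|/(7·|x|) = |x + 7|/(7|x|).
Require delta ≤ 7/2 so that |x| > 7 − 7/2 = 7/2, hence 7|x| > 49/2.
Then |1/x + 1/7| < |x + 7|/(49/2), which is < eps when |x + 7| < (49/2)eps.
Take delta = min(7/2, (49/2)eps). Then 0 < |x + 7| < delta gives both |x + 7| < 7/2 and |x + 7| < (49/2)eps, so |1/x + 1/7| < eps.

delta = min(7/2, (49/2)eps)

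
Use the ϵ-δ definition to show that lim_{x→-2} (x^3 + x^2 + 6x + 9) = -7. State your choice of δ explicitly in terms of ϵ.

δ = min(1, ϵ/20)

Fix ϵ > 0. We want δ > 0 such that 0 < |x + 2| < δ implies |(x^3 + x^2 + 6x + 9) + 7| < ϵ.
(x^3 + x^2 + 6x + 9) + 7 = x^3 + x^2 + 6x + 16 = (x + 2)(x^2 - x + 8).
So |(x^3 + x^2 + 6x + 9) + 7| = |x + 2|·|x^2 - x + 8|.
Assume first that |x + 2| < 1, so |x| < 3. Then |x^2 - x + 8| ≤ 3^2 + 3 + 8 = 20.
Hence |(x^3 + x^2 + 6x + 9) + 7| ≤ 20|x + 2| < ϵ provided |x + 2| < ϵ/20.
Choosing δ = min(1, ϵ/20) ensures both conditions, hence |(x^3 + x^2 + 6x + 9) + 7| < ϵ.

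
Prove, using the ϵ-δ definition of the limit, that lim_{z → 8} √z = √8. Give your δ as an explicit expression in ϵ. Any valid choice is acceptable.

Let ϵ > 0. We want δ > 0 such that 0 < |z − 8| < δ implies |√z − √8| < ϵ.
Multiplying by the conjugate, |√z − √8| = |z − 8|/(√z + √8).
Restrict δ ≤ 8 so that |z − 8| < 8 forces z > 0, and then √z + √8 > √8.
Hence |√z − √8| < |z − 8|/√8, which is < ϵ once |z − 8| < √8·ϵ.
Take δ = min(8, √8·ϵ). If 0 < |z − 8| < δ then z > 0 and |√z − √8| < |z − 8|/√8 < ϵ.

δ = min(8, √8·ϵ)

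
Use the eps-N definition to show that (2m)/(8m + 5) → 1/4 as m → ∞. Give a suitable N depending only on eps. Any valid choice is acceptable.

N = (5/32)/eps

Let eps > 0. For m ≥ 1, |(2m)/(8m + 5) − (1/4)| = |-10|/(8(8m + 5)) = 10/(8(8m + 5)).
Since 8m + 5 ≥ 8m for m ≥ 1, this is ≤ 10/(8·8m) = (5/32)/m.
So |(2m)/(8m + 5) − (1/4)| < eps whenever m > (5/32)/eps.
Take N = (5/32)/eps. If m > N then |(2m)/(8m + 5) − (1/4)| ≤ (5/32)/m < eps.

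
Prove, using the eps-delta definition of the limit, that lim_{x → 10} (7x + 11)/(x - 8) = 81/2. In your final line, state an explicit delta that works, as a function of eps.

Let eps > 0. We want delta > 0 with 0 < |x − 10| < delta ⇒ |(7x + 11)/(x - 8) − (81/2)| < eps.
Combining over a common denominator, (7x + 11)/(x - 8) − (81/2) = [(7x + 11)·2 − 81·(x - 8)] / [2·(x - 8)] = -67(x − 10) / (2(x - 8)).
So |(7x + 11)/(x - 8) − (81/2)| = 67|x − 10| / (2·|x − 8|).
Require delta ≤ 1, so |x − 8| ≥ |2| − |x − 10| > 2 − 1 = 1.
Hence |(7x + 11)/(x - 8) − (81/2)| < 67|x − 10|/(2·1) = (67/2)|x − 10|, which is < eps once |x − 10| < (2/67)eps.
Take delta = min(1, (2/67)eps). Then 0 < |x − 10| < delta forces both bounds, so |(7x + 11)/(x - 8) − (81/2)| < eps.

delta = min(1, (2/67)eps)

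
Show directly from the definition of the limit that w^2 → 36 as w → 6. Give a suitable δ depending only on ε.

δ = min(1, ε/13)

Fix ε > 0. We seek δ > 0 with 0 < |w − 6| < δ ⇒ |w^2 − 36| < ε.
Factor: w^2 − 36 = (w − 6)(w + 6), so |w^2 − 36| = |w − 6|·|w + 6|.
Impose δ ≤ 1 so that |w| < 7; then |w + 6| ≤ 13.
Hence |w^2 − 36| ≤ 13|w − 6|, which is < ε once |w − 6| < ε/13.
Take δ = min(1, ε/13). If 0 < |w − 6| < δ then both bounds hold and |w^2 − 36| ≤ 13|w − 6| < 13·(ε/13) = ε.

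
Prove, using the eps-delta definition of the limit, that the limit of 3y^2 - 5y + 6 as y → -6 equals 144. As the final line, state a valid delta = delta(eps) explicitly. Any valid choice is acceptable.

delta = min(1, eps/44)

Suppose eps > 0. We want delta > 0 such that 0 < |y + 6| < delta implies |(3y^2 - 5y + 6) − 144| < eps.
(3y^2 - 5y + 6) − 144 = 3y^2 - 5y - 138 = (y + 6)(3y - 23).
So |(3y^2 - 5y + 6) − 144| = |y + 6|·|3y - 23|.
Assume first that |y + 6| < 1, so |y| < 7. Then |3y - 23| ≤ 3·7 + 23 = 44.
Hence |(3y^2 - 5y + 6) − 144| ≤ 44|y + 6| < eps provided |y + 6| < eps/44.
Choosing delta = min(1, eps/44) ensures both conditions, hence |(3y^2 - 5y + 6) − 144| < eps.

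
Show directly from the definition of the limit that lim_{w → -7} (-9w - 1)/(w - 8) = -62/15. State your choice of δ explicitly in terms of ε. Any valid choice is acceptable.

Let ε > 0 be given. We want δ > 0 with 0 < |w + 7| < δ ⇒ |(-9w - 1)/(w - 8) + 62/15| < ε.
Combining over a common denominator, (-9w - 1)/(w - 8) + 62/15 = [(-9w - 1)·(-15) − 62·(w - 8)] / [(-15)·(w - 8)] = 73(w + 7) / ((-15)(w - 8)).
So |(-9w - 1)/(w - 8) + 62/15| = 73|w + 7| / (15·|w − 8|).
Require δ ≤ 15/2, so |w − 8| ≥ |-15| − |w + 7| > 15 − 15/2 = 15/2.
Hence |(-9w - 1)/(w - 8) + 62/15| < 73|w + 7|/(15·(15/2)) = (146/225)|w + 7|, which is < ε once |w + 7| < (225/146)ε.
Take δ = min(15/2, (225/146)ε). Then 0 < |w + 7| < δ forces both bounds, so |(-9w - 1)/(w - 8) + 62/15| < ε.

δ = min(15/2, (225/146)ε)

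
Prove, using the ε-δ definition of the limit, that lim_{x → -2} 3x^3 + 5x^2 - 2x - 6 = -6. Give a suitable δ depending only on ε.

Fix ε > 0. We want δ > 0 such that 0 < |x + 2| < δ implies |(3x^3 + 5x^2 - 2x - 6) + 6| < ε.
(3x^3 + 5x^2 - 2x - 6) + 6 = 3x^3 + 5x^2 - 2x = (x + 2)(3x^2 - x).
So |(3x^3 + 5x^2 - 2x - 6) + 6| = |x + 2|·|3x^2 - x|.
Assume first that |x + 2| < 1, so |x| < 3. Then |3x^2 - x| ≤ 3·3^2 + 3 = 30.
Hence |(3x^3 + 5x^2 - 2x - 6) + 6| ≤ 30|x + 2| < ε provided |x + 2| < ε/30.
Take δ = min(1, ε/30). Then 0 < |x + 2| < δ gives both |x + 2| < 1 and |x + 2| < ε/30, so |(3x^3 + 5x^2 - 2x - 6) + 6| < ε.

δ = min(1, ε/30)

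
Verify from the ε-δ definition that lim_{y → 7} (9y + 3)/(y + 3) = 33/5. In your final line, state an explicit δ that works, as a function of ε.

δ = min(5, (25/12)ε)

Let ε > 0. We want δ > 0 with 0 < |y − 7| < δ ⇒ |(9y + 3)/(y + 3) − (33/5)| < ε.
Combining over a common denominator, (9y + 3)/(y + 3) − (33/5) = [(9y + 3)·10 − 66·(y + 3)] / [10·(y + 3)] = 24(y − 7) / (10(y + 3)).
So |(9y + 3)/(y + 3) − (33/5)| = 24|y − 7| / (10·|y + 3|).
Restrict δ ≤ 5. Then |y − 7| < 5 gives |y + 3| = |(y − 7) + 10| ≥ 10 − 5 = 5.
Hence |(9y + 3)/(y + 3) − (33/5)| < 24|y − 7|/(10·5) = (12/25)|y − 7|, which is < ε once |y − 7| < (25/12)ε.
Take δ = min(5, (25/12)ε). Then 0 < |y − 7| < δ forces both bounds, so |(9y + 3)/(y + 3) − (33/5)| < ε.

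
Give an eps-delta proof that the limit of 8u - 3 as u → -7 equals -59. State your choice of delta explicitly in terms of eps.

Let eps > 0. We need delta > 0 so that 0 < |u + 7| < delta implies |(8u - 3) + 59| < eps.
Since (8u - 3) + 59 = 8(u + 7), we have |(8u - 3) + 59| = 8|u + 7|.
Thus it suffices that |u + 7| < eps/8.
Take delta = eps/8. If 0 < |u + 7| < delta then |(8u - 3) + 59| = 8|u + 7| < 8·(eps/8) = eps.

delta = eps/8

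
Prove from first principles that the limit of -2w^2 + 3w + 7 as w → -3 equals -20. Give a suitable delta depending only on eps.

Suppose eps > 0. We want delta > 0 such that 0 < |w + 3| < delta implies |(-2w^2 + 3w + 7) + 20| < eps.
(-2w^2 + 3w + 7) + 20 = -2w^2 + 3w + 27 = (w + 3)(-2w + 9).
So |(-2w^2 + 3w + 7) + 20| = |w + 3|·|-2w + 9|.
Require delta ≤ 1. Then |w + 3| < 1 gives |w| < 4, and by the triangle inequality |-2w + 9| ≤ 2·4 + 9 = 17.
Hence |(-2w^2 + 3w + 7) + 20| ≤ 17|w + 3| < eps provided |w + 3| < eps/17.
Choosing delta = min(1, eps/17) ensures both conditions, hence |(-2w^2 + 3w + 7) + 20| < eps.

delta = min(1, eps/17)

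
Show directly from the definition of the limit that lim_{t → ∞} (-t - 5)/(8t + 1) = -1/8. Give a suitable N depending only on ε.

Let ε > 0. We seek N > 0 such that t > N implies |(-t - 5)/(8t + 1) + 1/8| < ε.
(-t - 5)/(8t + 1) + 1/8 = (8(-t - 5) − (-1)(8t + 1)) / (8(8t + 1)) = -39/(8(8t + 1)).
For t > 0 we have 8t + 1 > 8t, so |(-t - 5)/(8t + 1) + 1/8| = 39/(8(8t + 1)) < 39/(8·8t) = (39/64)/t.
Thus |(-t - 5)/(8t + 1) + 1/8| < ε whenever t > (39/64)/ε.
Take N = (39/64)/ε. If t > N then |(-t - 5)/(8t + 1) + 1/8| < (39/64)/t < ε.

N = (39/64)/ε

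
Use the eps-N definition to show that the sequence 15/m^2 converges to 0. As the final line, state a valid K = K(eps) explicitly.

Suppose eps > 0. For m ≥ 1, |15/m^2 − 0| = 15/m^2.
15/m^2 < eps ⇔ m^2 > 15/eps ⇔ m > (15/eps)^{1/2}.
Take K = (15/eps)^{1/2}. Then m > K implies 15/m^2 < eps.

K = (15/eps)^{1/2}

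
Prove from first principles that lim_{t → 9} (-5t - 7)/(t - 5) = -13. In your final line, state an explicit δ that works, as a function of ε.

δ = min(2, (1/4)ε)

Suppose ε > 0. We want δ > 0 with 0 < |t − 9| < δ ⇒ |(-5t - 7)/(t - 5) + 13| < ε.
Combining over a common denominator, (-5t - 7)/(t - 5) + 13 = [(-5t - 7)·4 − (-52)·(t - 5)] / [4·(t - 5)] = 32(t − 9) / (4(t - 5)).
So |(-5t - 7)/(t - 5) + 13| = 32|t − 9| / (4·|t − 5|).
Require δ ≤ 2, so |t − 5| ≥ |4| − |t − 9| > 4 − 2 = 2.
Hence |(-5t - 7)/(t - 5) + 13| < 32|t − 9|/(4·2) = 4|t − 9|, which is < ε once |t − 9| < (1/4)ε.
Take δ = min(2, (1/4)ε). Then 0 < |t − 9| < δ forces both bounds, so |(-5t - 7)/(t - 5) + 13| < ε.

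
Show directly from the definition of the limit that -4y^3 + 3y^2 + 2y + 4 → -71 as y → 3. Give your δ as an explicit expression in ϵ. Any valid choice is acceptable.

Let ϵ > 0. We want δ > 0 such that 0 < |y − 3| < δ implies |(-4y^3 + 3y^2 + 2y + 4) + 71| < ϵ.
(-4y^3 + 3y^2 + 2y + 4) + 71 = -4y^3 + 3y^2 + 2y + 75 = (y − 3)(-4y^2 - 9y - 25).
So |(-4y^3 + 3y^2 + 2y + 4) + 71| = |y − 3|·|-4y^2 - 9y - 25|.
Require δ ≤ 1. Then |y − 3| < 1 gives |y| < 4, and by the triangle inequality |-4y^2 - 9y - 25| ≤ 4·4^2 + 9·4 + 25 = 125.
Hence |(-4y^3 + 3y^2 + 2y + 4) + 71| ≤ 125|y − 3| < ϵ provided |y − 3| < ϵ/125.
Choosing δ = min(1, ϵ/125) ensures both conditions, hence |(-4y^3 + 3y^2 + 2y + 4) + 71| < ϵ.

δ = min(1, ϵ/125)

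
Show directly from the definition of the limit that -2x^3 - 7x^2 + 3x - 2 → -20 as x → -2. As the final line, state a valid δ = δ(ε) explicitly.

δ = min(2, ε/53)

Let ε > 0 be given. We want δ > 0 such that 0 < |x + 2| < δ implies |(-2x^3 - 7x^2 + 3x - 2) + 20| < ε.
(-2x^3 - 7x^2 + 3x - 2) + 20 = -2x^3 - 7x^2 + 3x + 18 = (x + 2)(-2x^2 - 3x + 9).
So |(-2x^3 - 7x^2 + 3x - 2) + 20| = |x + 2|·|-2x^2 - 3x + 9|.
Assume first that |x + 2| < 2, so |x| < 4. Then |-2x^2 - 3x + 9| ≤ 2·4^2 + 3·4 + 9 = 53.
Hence |(-2x^3 - 7x^2 + 3x - 2) + 20| ≤ 53|x + 2| < ε provided |x + 2| < ε/53.
Choosing δ = min(2, ε/53) ensures both conditions, hence |(-2x^3 - 7x^2 + 3x - 2) + 20| < ε.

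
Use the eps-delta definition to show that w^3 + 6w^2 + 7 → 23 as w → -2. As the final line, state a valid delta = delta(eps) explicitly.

delta = min(2, eps/40)

Fix eps > 0. We want delta > 0 such that 0 < |w + 2| < delta implies |(w^3 + 6w^2 + 7) − 23| < eps.
(w^3 + 6w^2 + 7) − 23 = w^3 + 6w^2 - 16 = (w + 2)(w^2 + 4w - 8).
So |(w^3 + 6w^2 + 7) − 23| = |w + 2|·|w^2 + 4w - 8|.
Assume first that |w + 2| < 2, so |w| < 4. Then |w^2 + 4w - 8| ≤ 4^2 + 4·4 + 8 = 40.
Hence |(w^3 + 6w^2 + 7) − 23| ≤ 40|w + 2| < eps provided |w + 2| < eps/40.
Choosing delta = min(2, eps/40) ensures both conditions, hence |(w^3 + 6w^2 + 7) − 23| < eps.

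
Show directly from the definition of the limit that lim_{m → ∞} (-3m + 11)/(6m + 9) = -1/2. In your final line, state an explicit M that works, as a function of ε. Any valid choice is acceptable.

Let ε > 0. For m ≥ 1, |(-3m + 11)/(6m + 9) + 1/2| = |93|/(6(6m + 9)) = 93/(6(6m + 9)).
Since 6m + 9 ≥ 6m for m ≥ 1, this is ≤ 93/(6·6m) = (31/12)/m.
So |(-3m + 11)/(6m + 9) + 1/2| < ε whenever m > (31/12)/ε.
Take M = (31/12)/ε. If m > M then |(-3m + 11)/(6m + 9) + 1/2| ≤ (31/12)/m < ε.

M = (31/12)/ε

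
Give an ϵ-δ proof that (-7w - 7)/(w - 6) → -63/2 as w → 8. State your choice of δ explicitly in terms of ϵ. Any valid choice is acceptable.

Suppose ϵ > 0. We want δ > 0 with 0 < |w − 8| < δ ⇒ |(-7w - 7)/(w - 6) + 63/2| < ϵ.
Combining over a common denominator, (-7w - 7)/(w - 6) + 63/2 = [(-7w - 7)·2 − (-63)·(w - 6)] / [2·(w - 6)] = 49(w − 8) / (2(w - 6)).
So |(-7w - 7)/(w - 6) + 63/2| = 49|w − 8| / (2·|w − 6|).
Restrict δ ≤ 1. Then |w − 8| < 1 gives |w − 6| = |(w − 8) + 2| ≥ 2 − 1 = 1.
Hence |(-7w - 7)/(w - 6) + 63/2| < 49|w − 8|/(2·1) = (49/2)|w − 8|, which is < ϵ once |w − 8| < (2/49)ϵ.
Take δ = min(1, (2/49)ϵ). Then 0 < |w − 8| < δ forces both bounds, so |(-7w - 7)/(w - 6) + 63/2| < ϵ.

δ = min(1, (2/49)ϵ)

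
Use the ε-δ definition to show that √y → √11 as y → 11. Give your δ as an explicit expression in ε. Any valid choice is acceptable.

Suppose ε > 0. We want δ > 0 such that 0 < |y − 11| < δ implies |√y − √11| < ε.
Rationalise: √y − √11 = (y − 11)/(√y + √11), so |√y − √11| = |y − 11|/(√y + √11).
Restrict δ ≤ 11 so that |y − 11| < 11 forces y > 0, and then √y + √11 > √11.
Hence |√y − √11| < |y − 11|/√11, which is < ε once |y − 11| < √11·ε.
Take δ = min(11, √11·ε). If 0 < |y − 11| < δ then y > 0 and |√y − √11| < |y − 11|/√11 < ε.

δ = min(11, √11·ε)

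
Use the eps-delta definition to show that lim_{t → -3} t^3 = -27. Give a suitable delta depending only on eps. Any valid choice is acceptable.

Fix eps > 0. We seek delta > 0 with 0 < |t + 3| < delta ⇒ |t^3 + 27| < eps.
Factor: t^3 + 27 = (t + 3)(t^2 - 3t + 9), so |t^3 + 27| = |t + 3|·|t^2 - 3t + 9|.
Restrict delta ≤ 1. Then |t + 3| < 1 gives |t| < 4, so by the triangle inequality |t^2 - 3t + 9| ≤ 4^2 + 3·4 + 9 = 37.
Hence |t^3 + 27| ≤ 37|t + 3|, which is < eps once |t + 3| < eps/37.
Take delta = min(1, eps/37). If 0 < |t + 3| < delta then both bounds hold and |t^3 + 27| ≤ 37|t + 3| < 37·(eps/37) = eps.

delta = min(1, eps/37)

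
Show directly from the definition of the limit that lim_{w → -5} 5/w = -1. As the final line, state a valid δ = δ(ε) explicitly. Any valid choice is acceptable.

Let ε > 0. We seek δ > 0 such that 0 < |w + 5| < δ implies |5/w + 1| < ε.
|5/w + 1| = 5·|-5 − w|/(5·|w|) = 5|w + 5|/(5|w|).
Restrict δ ≤ 5/2. Then |w + 5| < 5/2 gives |w| > 5/2, so 5|w| > 25/2.
Then |5/w + 1| < 5|w + 5|/(25/2), which is < ε when |w + 5| < (5/2)ε.
Take δ = min(5/2, (5/2)ε). Then 0 < |w + 5| < δ gives both |w + 5| < 5/2 and |w + 5| < (5/2)ε, so |5/w + 1| < ε.

δ = min(5/2, (5/2)ε)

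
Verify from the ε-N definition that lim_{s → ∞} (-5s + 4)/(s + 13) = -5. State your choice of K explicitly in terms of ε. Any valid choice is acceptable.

Let ε > 0 be given. We seek K > 0 such that s > K implies |(-5s + 4)/(s + 13) + 5| < ε.
(-5s + 4)/(s + 13) + 5 = ((-5s + 4) − (-5)(s + 13)) / ((s + 13)) = 69/((s + 13)).
For s > 0 we have s + 13 > s, so |(-5s + 4)/(s + 13) + 5| = 69/((s + 13)) < 69/(s) = 69/s.
Thus |(-5s + 4)/(s + 13) + 5| < ε whenever s > 69/ε.
Take K = 69/ε. If s > K then |(-5s + 4)/(s + 13) + 5| < 69/s < ε.

K = 69/ε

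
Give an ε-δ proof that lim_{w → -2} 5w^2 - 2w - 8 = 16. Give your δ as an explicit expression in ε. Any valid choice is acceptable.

δ = min(2, ε/32)

Let ε > 0. We want δ > 0 such that 0 < |w + 2| < δ implies |(5w^2 - 2w - 8) − 16| < ε.
(5w^2 - 2w - 8) − 16 = 5w^2 - 2w - 24 = (w + 2)(5w - 12).
So |(5w^2 - 2w - 8) − 16| = |w + 2|·|5w - 12|.
Require δ ≤ 2. Then |w + 2| < 2 gives |w| < 4, and by the triangle inequality |5w - 12| ≤ 5·4 + 12 = 32.
Hence |(5w^2 - 2w - 8) − 16| ≤ 32|w + 2| < ε provided |w + 2| < ε/32.
Choosing δ = min(2, ε/32) ensures both conditions, hence |(5w^2 - 2w - 8) − 16| < ε.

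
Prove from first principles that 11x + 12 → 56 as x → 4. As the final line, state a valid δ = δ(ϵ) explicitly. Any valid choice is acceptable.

δ = ϵ/11

Let ϵ > 0. We need δ > 0 so that 0 < |x − 4| < δ implies |(11x + 12) − 56| < ϵ.
Since (11x + 12) − 56 = 11(x − 4), we have |(11x + 12) − 56| = 11|x − 4|.
Thus it suffices that |x − 4| < ϵ/11.
Choosing δ = ϵ/11 gives |(11x + 12) − 56| = 11|x − 4| < ϵ whenever |x − 4| < δ.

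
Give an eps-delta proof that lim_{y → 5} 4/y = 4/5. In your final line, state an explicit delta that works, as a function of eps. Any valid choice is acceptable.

delta = min(5/2, (25/8)eps)

Fix eps > 0. We seek delta > 0 such that 0 < |y − 5| < delta implies |4/y − (4/5)| < eps.
|4/y − (4/5)| = 4·|5 − y|/(5·|y|) = 4|y − 5|/(5|y|).
Require delta ≤ 5/2 so that |y| > 5 − 5/2 = 5/2, hence 5|y| > 25/2.
Then |4/y − (4/5)| < 4|y − 5|/(25/2), which is < eps when |y − 5| < (25/8)eps.
Take delta = min(5/2, (25/8)eps). Then 0 < |y − 5| < delta gives both |y − 5| < 5/2 and |y − 5| < (25/8)eps, so |4/y − (4/5)| < eps.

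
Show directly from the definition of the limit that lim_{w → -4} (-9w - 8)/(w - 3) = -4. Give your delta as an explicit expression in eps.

Let eps > 0 be given. We want delta > 0 with 0 < |w + 4| < delta ⇒ |(-9w - 8)/(w - 3) + 4| < eps.
Combining over a common denominator, (-9w - 8)/(w - 3) + 4 = [(-9w - 8)·(-7) − 28·(w - 3)] / [(-7)·(w - 3)] = 35(w + 4) / ((-7)(w - 3)).
So |(-9w - 8)/(w - 3) + 4| = 35|w + 4| / (7·|w − 3|).
Restrict delta ≤ 7/2. Then |w + 4| < 7/2 gives |w − 3| = |(w + 4) + (-7)| ≥ 7 − 7/2 = 7/2.
Hence |(-9w - 8)/(w - 3) + 4| < 35|w + 4|/(7·(7/2)) = (10/7)|w + 4|, which is < eps once |w + 4| < (7/10)eps.
Take delta = min(7/2, (7/10)eps). Then 0 < |w + 4| < delta forces both bounds, so |(-9w - 8)/(w - 3) + 4| < eps.

delta = min(7/2, (7/10)eps)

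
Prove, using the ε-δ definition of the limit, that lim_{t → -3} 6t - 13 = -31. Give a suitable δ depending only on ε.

Let ε > 0. We need δ > 0 so that 0 < |t + 3| < δ implies |(6t - 13) + 31| < ε.
Since (6t - 13) + 31 = 6(t + 3), we have |(6t - 13) + 31| = 6|t + 3|.
So 6|t + 3| < ε exactly when |t + 3| < ε/6.
Choosing δ = ε/6 gives |(6t - 13) + 31| = 6|t + 3| < ε whenever |t + 3| < δ.

δ = ε/6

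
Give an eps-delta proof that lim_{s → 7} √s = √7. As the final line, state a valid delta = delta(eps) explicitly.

delta = min(7, √7·eps)

Let eps > 0. We want delta > 0 such that 0 < |s − 7| < delta implies |√s − √7| < eps.
Rationalise: √s − √7 = (s − 7)/(√s + √7), so |√s − √7| = |s − 7|/(√s + √7).
Restrict delta ≤ 7 so that |s − 7| < 7 forces s > 0, and then √s + √7 > √7.
Hence |√s − √7| < |s − 7|/√7, which is < eps once |s − 7| < √7·eps.
Take delta = min(7, √7·eps). If 0 < |s − 7| < delta then s > 0 and |√s − √7| < |s − 7|/√7 < eps.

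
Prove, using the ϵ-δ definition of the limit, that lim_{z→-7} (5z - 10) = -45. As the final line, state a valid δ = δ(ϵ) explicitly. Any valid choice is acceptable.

Suppose ϵ > 0. We need δ > 0 so that 0 < |z + 7| < δ implies |(5z - 10) + 45| < ϵ.
|(5z - 10) + 45| = |5z + 35| = 5|z + 7|.
Thus it suffices that |z + 7| < ϵ/5.
Choosing δ = ϵ/5 gives |(5z - 10) + 45| = 5|z + 7| < ϵ whenever |z + 7| < δ.

δ = ϵ/5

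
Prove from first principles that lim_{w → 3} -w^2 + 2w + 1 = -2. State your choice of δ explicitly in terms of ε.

δ = min(2, ε/6)

Let ε > 0. We want δ > 0 such that 0 < |w − 3| < δ implies |(-w^2 + 2w + 1) + 2| < ε.
(-w^2 + 2w + 1) + 2 = -w^2 + 2w + 3 = (w − 3)(-w - 1).
So |(-w^2 + 2w + 1) + 2| = |w − 3|·|-w - 1|.
Require δ ≤ 2. Then |w − 3| < 2 gives |w| < 5, and by the triangle inequality |-w - 1| ≤ 5 + 1 = 6.
Hence |(-w^2 + 2w + 1) + 2| ≤ 6|w − 3| < ε provided |w − 3| < ε/6.
Choosing δ = min(2, ε/6) ensures both conditions, hence |(-w^2 + 2w + 1) + 2| < ε.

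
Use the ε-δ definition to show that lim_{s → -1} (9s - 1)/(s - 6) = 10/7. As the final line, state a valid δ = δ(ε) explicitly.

δ = min(7/2, (49/106)ε)

Let ε > 0 be given. We want δ > 0 with 0 < |s + 1| < δ ⇒ |(9s - 1)/(s - 6) − (10/7)| < ε.
Combining over a common denominator, (9s - 1)/(s - 6) − (10/7) = [(9s - 1)·(-7) − (-10)·(s - 6)] / [(-7)·(s - 6)] = -53(s + 1) / ((-7)(s - 6)).
So |(9s - 1)/(s - 6) − (10/7)| = 53|s + 1| / (7·|s − 6|).
Restrict δ ≤ 7/2. Then |s + 1| < 7/2 gives |s − 6| = |(s + 1) + (-7)| ≥ 7 − 7/2 = 7/2.
Hence |(9s - 1)/(s - 6) − (10/7)| < 53|s + 1|/(7·(7/2)) = (106/49)|s + 1|, which is < ε once |s + 1| < (49/106)ε.
Take δ = min(7/2, (49/106)ε). Then 0 < |s + 1| < δ forces both bounds, so |(9s - 1)/(s - 6) − (10/7)| < ε.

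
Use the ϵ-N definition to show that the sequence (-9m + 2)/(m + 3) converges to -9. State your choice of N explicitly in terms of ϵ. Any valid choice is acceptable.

N = 29/ϵ

Let ϵ > 0. For m ≥ 1, |(-9m + 2)/(m + 3) + 9| = |29|/((m + 3)) = 29/((m + 3)).
Since m + 3 ≥ m for m ≥ 1, this is ≤ 29/(m) = 29/m.
So |(-9m + 2)/(m + 3) + 9| < ϵ whenever m > 29/ϵ.
Take N = 29/ϵ. If m > N then |(-9m + 2)/(m + 3) + 9| ≤ 29/m < ϵ.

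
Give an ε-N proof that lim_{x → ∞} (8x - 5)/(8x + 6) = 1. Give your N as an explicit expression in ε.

Fix ε > 0. We seek N > 0 such that x > N implies |(8x - 5)/(8x + 6) − 1| < ε.
(8x - 5)/(8x + 6) − 1 = (8(8x - 5) − 8(8x + 6)) / (8(8x + 6)) = -88/(8(8x + 6)).
For x > 0 we have 8x + 6 > 8x, so |(8x - 5)/(8x + 6) − 1| = 88/(8(8x + 6)) < 88/(8·8x) = (11/8)/x.
Thus |(8x - 5)/(8x + 6) − 1| < ε whenever x > (11/8)/ε.
Take N = (11/8)/ε. If x > N then |(8x - 5)/(8x + 6) − 1| < (11/8)/x < ε.

N = (11/8)/ε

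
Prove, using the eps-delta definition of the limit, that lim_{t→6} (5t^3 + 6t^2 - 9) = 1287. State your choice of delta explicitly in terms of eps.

delta = min(1, eps/713)

Let eps > 0 be given. We want delta > 0 such that 0 < |t − 6| < delta implies |(5t^3 + 6t^2 - 9) − 1287| < eps.
(5t^3 + 6t^2 - 9) − 1287 = 5t^3 + 6t^2 - 1296 = (t − 6)(5t^2 + 36t + 216).
So |(5t^3 + 6t^2 - 9) − 1287| = |t − 6|·|5t^2 + 36t + 216|.
Assume first that |t − 6| < 1, so |t| < 7. Then |5t^2 + 36t + 216| ≤ 5·7^2 + 36·7 + 216 = 713.
Hence |(5t^3 + 6t^2 - 9) − 1287| ≤ 713|t − 6| < eps provided |t − 6| < eps/713.
Choosing delta = min(1, eps/713) ensures both conditions, hence |(5t^3 + 6t^2 - 9) − 1287| < eps.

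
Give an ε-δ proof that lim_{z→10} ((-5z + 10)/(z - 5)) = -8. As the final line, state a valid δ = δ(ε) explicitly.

δ = min(5/2, (5/6)ε)

Suppose ε > 0. We want δ > 0 with 0 < |z − 10| < δ ⇒ |(-5z + 10)/(z - 5) + 8| < ε.
Combining over a common denominator, (-5z + 10)/(z - 5) + 8 = [(-5z + 10)·5 − (-40)·(z - 5)] / [5·(z - 5)] = 15(z − 10) / (5(z - 5)).
So |(-5z + 10)/(z - 5) + 8| = 15|z − 10| / (5·|z − 5|).
Restrict δ ≤ 5/2. Then |z − 10| < 5/2 gives |z − 5| = |(z − 10) + 5| ≥ 5 − 5/2 = 5/2.
Hence |(-5z + 10)/(z - 5) + 8| < 15|z − 10|/(5·(5/2)) = (6/5)|z − 10|, which is < ε once |z − 10| < (5/6)ε.
Take δ = min(5/2, (5/6)ε). Then 0 < |z − 10| < δ forces both bounds, so |(-5z + 10)/(z - 5) + 8| < ε.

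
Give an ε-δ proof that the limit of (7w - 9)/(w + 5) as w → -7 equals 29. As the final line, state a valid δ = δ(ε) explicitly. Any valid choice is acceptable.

δ = min(1, (1/22)ε)

Suppose ε > 0. We want δ > 0 with 0 < |w + 7| < δ ⇒ |(7w - 9)/(w + 5) − 29| < ε.
Combining over a common denominator, (7w - 9)/(w + 5) − 29 = [(7w - 9)·(-2) − (-58)·(w + 5)] / [(-2)·(w + 5)] = 44(w + 7) / ((-2)(w + 5)).
So |(7w - 9)/(w + 5) − 29| = 44|w + 7| / (2·|w + 5|).
Require δ ≤ 1, so |w + 5| ≥ |-2| − |w + 7| > 2 − 1 = 1.
Hence |(7w - 9)/(w + 5) − 29| < 44|w + 7|/(2·1) = 22|w + 7|, which is < ε once |w + 7| < (1/22)ε.
Take δ = min(1, (1/22)ε). Then 0 < |w + 7| < δ forces both bounds, so |(7w - 9)/(w + 5) − 29| < ε.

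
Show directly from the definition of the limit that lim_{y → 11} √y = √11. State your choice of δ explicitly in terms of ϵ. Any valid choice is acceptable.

Suppose ϵ > 0. We want δ > 0 such that 0 < |y − 11| < δ implies |√y − √11| < ϵ.
Rationalise: √y − √11 = (y − 11)/(√y + √11), so |√y − √11| = |y − 11|/(√y + √11).
Restrict δ ≤ 11 so that |y − 11| < 11 forces y > 0, and then √y + √11 > √11.
Hence |√y − √11| < |y − 11|/√11, which is < ϵ once |y − 11| < √11·ϵ.
Take δ = min(11, √11·ϵ). If 0 < |y − 11| < δ then y > 0 and |√y − √11| < |y − 11|/√11 < ϵ.

δ = min(11, √11·ϵ)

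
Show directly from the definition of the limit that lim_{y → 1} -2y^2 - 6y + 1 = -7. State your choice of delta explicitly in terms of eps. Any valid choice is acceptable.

delta = min(1, eps/12)

Let eps > 0. We want delta > 0 such that 0 < |y − 1| < delta implies |(-2y^2 - 6y + 1) + 7| < eps.
(-2y^2 - 6y + 1) + 7 = -2y^2 - 6y + 8 = (y − 1)(-2y - 8).
So |(-2y^2 - 6y + 1) + 7| = |y − 1|·|-2y - 8|.
Require delta ≤ 1. Then |y − 1| < 1 gives |y| < 2, and by the triangle inequality |-2y - 8| ≤ 2·2 + 8 = 12.
Hence |(-2y^2 - 6y + 1) + 7| ≤ 12|y − 1| < eps provided |y − 1| < eps/12.
Choosing delta = min(1, eps/12) ensures both conditions, hence |(-2y^2 - 6y + 1) + 7| < eps.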